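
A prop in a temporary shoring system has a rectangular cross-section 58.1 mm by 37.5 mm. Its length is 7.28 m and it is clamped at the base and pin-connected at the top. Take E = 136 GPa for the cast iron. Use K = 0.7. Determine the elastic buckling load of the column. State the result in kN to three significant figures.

P_cr ≈ 13.2 kN

Buckling occurs about the weak axis: I_min = h·b³/12 with b = 37.5 mm (the shorter side).
I_min = 58.1×37.5³/12 = 2.553×10^5 mm⁴
I = 2.553×10^5 mm⁴ = 2.553×10^-7 m⁴
Effective length L_e = K·L = 0.7 × 7.28 = 5.096 m
P_cr = π²EI / L_e² = π² × 136×10⁹ × 2.553×10^-7 / 5.096² = 1.320×10^4 N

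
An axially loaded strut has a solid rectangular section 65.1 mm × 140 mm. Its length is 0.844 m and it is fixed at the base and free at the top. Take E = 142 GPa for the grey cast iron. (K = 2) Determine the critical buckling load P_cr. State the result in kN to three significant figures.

Buckling occurs about the weak axis: I_min = h·b³/12 with b = 65.1 mm (the shorter side).
I_min = 140×65.1³/12 = 3.219×10^6 mm⁴
I = 3.219×10^6 mm⁴ = 3.219×10^-6 m⁴
Effective length L_e = K·L = 2 × 0.844 = 1.688 m
P_cr = π²EI / L_e² = π² × 142×10⁹ × 3.219×10^-6 / 1.688² = 1.583×10^6 N

P_cr ≈ 1580 kN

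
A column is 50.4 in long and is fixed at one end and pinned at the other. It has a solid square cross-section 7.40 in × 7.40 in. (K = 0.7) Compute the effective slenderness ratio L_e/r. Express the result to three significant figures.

I = a⁴/12 = 7.40⁴/12 = 249.9 in⁴
A = 54.76 in²;  r_min = √(I/A) = √(249.9/54.76) = 2.136 in
L_e = K·L = 0.7 × 50.4 = 35.28 in
λ = L_e / r_min = 35.280 / 2.136 = 16.5

λ ≈ 16.5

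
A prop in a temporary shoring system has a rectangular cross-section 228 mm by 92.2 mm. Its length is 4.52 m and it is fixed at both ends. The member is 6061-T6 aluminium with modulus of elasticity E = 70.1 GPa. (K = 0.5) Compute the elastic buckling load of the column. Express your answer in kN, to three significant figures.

P_cr ≈ 2020 kN

Buckling occurs about the weak axis: I_min = h·b³/12 with b = 92.2 mm (the shorter side).
I_min = 228×92.2³/12 = 1.489×10^7 mm⁴
I = 1.489×10^7 mm⁴ = 1.489×10^-5 m⁴
Effective length L_e = K·L = 0.5 × 4.52 = 2.260 m
P_cr = π²EI / L_e² = π² × 70.1×10⁹ × 1.489×10^-5 / 2.260² = 2.017×10^6 N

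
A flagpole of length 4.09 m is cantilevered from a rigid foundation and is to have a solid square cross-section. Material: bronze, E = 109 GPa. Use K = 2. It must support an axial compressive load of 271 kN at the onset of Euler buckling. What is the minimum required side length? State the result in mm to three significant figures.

a ≈ 119 mm

L_e = K·L = 2 × 4.09 = 8.180 m
Required I = P_cr·L_e²/(π²E) = 2.710×10^5 × 8.180² / (π² × 1.09×10^11) = 1.686×10^-5 m⁴
I_req = 1.686×10^7 mm⁴
Solid square: I = a⁴/12  ⇒  a = (12I)^(1/4) = (12×1.686×10^7)^(1/4) = 119 mm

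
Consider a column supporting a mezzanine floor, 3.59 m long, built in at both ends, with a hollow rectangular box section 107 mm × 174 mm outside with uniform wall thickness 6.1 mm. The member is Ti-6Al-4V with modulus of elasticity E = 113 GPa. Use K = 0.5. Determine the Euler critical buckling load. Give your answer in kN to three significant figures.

P_cr ≈ 2170 kN

Inner dimensions: h_i = 174 − 2×6.1 = 161.8 mm, b_i = 107 − 2×6.1 = 94.80 mm
Weak-axis I_min = (h_o·b_o³ − h_i·b_i³)/12 with b_o = 107, b_i = 94.80 mm (shorter outer/inner sides).
I_min = (174×107³ − 161.8×94.80³)/12 = 6.276×10^6 mm⁴
I = 6.276×10^6 mm⁴ = 6.276×10^-6 m⁴
Effective length L_e = K·L = 0.5 × 3.59 = 1.795 m
P_cr = π²EI / L_e² = π² × 113×10⁹ × 6.276×10^-6 / 1.795² = 2.172×10^6 N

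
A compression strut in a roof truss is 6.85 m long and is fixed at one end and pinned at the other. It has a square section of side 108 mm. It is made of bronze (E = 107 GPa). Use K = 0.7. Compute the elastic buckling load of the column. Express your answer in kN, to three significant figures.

I = a⁴/12 = 108⁴/12 = 1.134×10^7 mm⁴
I = 1.134×10^7 mm⁴ = 1.134×10^-5 m⁴
Effective length L_e = K·L = 0.7 × 6.85 = 4.795 m
P_cr = π²EI / L_e² = π² × 107×10⁹ × 1.134×10^-5 / 4.795² = 5.207×10^5 N

P_cr ≈ 521 kN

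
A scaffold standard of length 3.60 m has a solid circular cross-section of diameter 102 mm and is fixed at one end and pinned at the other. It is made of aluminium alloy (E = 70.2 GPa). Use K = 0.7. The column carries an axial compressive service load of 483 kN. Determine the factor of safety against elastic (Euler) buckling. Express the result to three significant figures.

I = πd⁴/64 = π×102⁴/64 = 5.313×10^6 mm⁴
I = 5.313×10^6 mm⁴ = 5.313×10^-6 m⁴
Effective length L_e = K·L = 0.7 × 3.60 = 2.520 m
P_cr = π²EI / L_e² = π² × 70.2×10⁹ × 5.313×10^-6 / 2.520² = 5.797×10^5 N
Factor of safety n = P_cr / P = 579.70 / 483 = 1.20

n ≈ 1.20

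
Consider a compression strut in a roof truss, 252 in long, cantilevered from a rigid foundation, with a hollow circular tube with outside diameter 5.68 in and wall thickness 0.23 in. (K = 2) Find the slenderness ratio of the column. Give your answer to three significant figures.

Inner diameter d_i = 5.68 − 2×0.23 = 5.220 in
I = π(d_o⁴ − d_i⁴)/64 = π(5.68⁴ − 5.220⁴)/64 = 14.65 in⁴
A = 3.938 in²;  r_min = √(I/A) = √(14.65/3.938) = 1.929 in
L_e = K·L = 2 × 252 = 504.0 in
λ = L_e / r_min = 504.00 / 1.929 = 261

λ ≈ 261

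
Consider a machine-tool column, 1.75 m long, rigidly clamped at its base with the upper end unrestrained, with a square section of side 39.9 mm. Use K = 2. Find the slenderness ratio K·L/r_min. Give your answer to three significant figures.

λ ≈ 304

I = a⁴/12 = 39.9⁴/12 = 2.112×10^5 mm⁴
A = 1.592×10^3 mm²;  r_min = √(I/A) = √(2.112×10^5/1.592×10^3) = 11.52 mm
L_e = K·L = 2 × 1.75 m = 3.500 m = 3500.0 mm
λ = L_e / r_min = 3500.0 / 11.52 = 304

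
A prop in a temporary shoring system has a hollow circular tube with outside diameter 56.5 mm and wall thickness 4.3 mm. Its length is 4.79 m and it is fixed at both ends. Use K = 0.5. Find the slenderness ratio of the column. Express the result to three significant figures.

λ ≈ 129

Inner diameter d_i = 56.5 − 2×4.3 = 47.90 mm
I = π(d_o⁴ − d_i⁴)/64 = π(56.5⁴ − 47.90⁴)/64 = 2.418×10^5 mm⁴
A = 705.2 mm²;  r_min = √(I/A) = √(2.418×10^5/705.2) = 18.52 mm
L_e = K·L = 0.5 × 4.79 m = 2.395 m = 2395.0 mm
λ = L_e / r_min = 2395.0 / 18.52 = 129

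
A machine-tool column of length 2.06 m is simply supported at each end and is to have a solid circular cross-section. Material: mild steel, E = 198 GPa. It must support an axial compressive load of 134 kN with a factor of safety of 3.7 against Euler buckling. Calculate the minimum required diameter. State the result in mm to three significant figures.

d ≈ 68.4 mm

Required P_cr = n·P = 3.7 × 134 = 495.8 kN
L_e = K·L = 1 × 2.06 = 2.060 m
Required I = P_cr·L_e²/(π²E) = 4.958×10^5 × 2.060² / (π² × 1.98×10^11) = 1.077×10^-6 m⁴
I_req = 1.077×10^6 mm⁴
Solid circle: I = πd⁴/64  ⇒  d = (64I/π)^(1/4) = (64×1.077×10^6/π)^(1/4) = 68.4 mm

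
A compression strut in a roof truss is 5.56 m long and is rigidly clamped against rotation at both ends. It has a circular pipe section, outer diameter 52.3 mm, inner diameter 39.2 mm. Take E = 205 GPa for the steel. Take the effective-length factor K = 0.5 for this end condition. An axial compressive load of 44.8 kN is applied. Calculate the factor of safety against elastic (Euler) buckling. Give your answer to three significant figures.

n ≈ 1.47

d_o = 52.3 mm, d_i = 39.2 mm
I = π(d_o⁴ − d_i⁴)/64 = π(52.3⁴ − 39.20⁴)/64 = 2.514×10^5 mm⁴
I = 2.514×10^5 mm⁴ = 2.514×10^-7 m⁴
Effective length L_e = K·L = 0.5 × 5.56 = 2.780 m
P_cr = π²EI / L_e² = π² × 205×10⁹ × 2.514×10^-7 / 2.780² = 6.580×10^4 N
Factor of safety n = P_cr / P = 65.804 / 44.8 = 1.47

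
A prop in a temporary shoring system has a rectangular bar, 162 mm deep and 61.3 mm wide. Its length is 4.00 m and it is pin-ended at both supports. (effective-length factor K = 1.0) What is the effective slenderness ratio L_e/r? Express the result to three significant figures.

For a rectangle r_min = b/√12 = 61.3/√12 = 17.70 mm
L_e = K·L = 1 × 4.00 m = 4.000 m = 4000.0 mm
λ = L_e / r_min = 4000.0 / 17.70 = 226

λ ≈ 226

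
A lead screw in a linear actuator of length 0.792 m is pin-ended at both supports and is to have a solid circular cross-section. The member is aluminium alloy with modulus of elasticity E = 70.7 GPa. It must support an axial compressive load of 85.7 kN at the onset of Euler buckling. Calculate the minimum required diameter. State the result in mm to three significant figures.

d ≈ 35.4 mm

L_e = K·L = 1 × 0.792 = 0.7920 m
Required I = P_cr·L_e²/(π²E) = 8.570×10^4 × 0.7920² / (π² × 7.07×10^10) = 7.704×10^-8 m⁴
I_req = 7.704×10^4 mm⁴
Solid circle: I = πd⁴/64  ⇒  d = (64I/π)^(1/4) = (64×7.704×10^4/π)^(1/4) = 35.4 mm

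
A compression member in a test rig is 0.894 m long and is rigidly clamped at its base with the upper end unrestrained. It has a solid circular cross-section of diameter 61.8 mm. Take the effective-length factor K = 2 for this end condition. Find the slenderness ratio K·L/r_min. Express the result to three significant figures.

λ ≈ 116

I = πd⁴/64 = π×61.8⁴/64 = 7.160×10^5 mm⁴
A = 3.000×10^3 mm²;  r_min = √(I/A) = √(7.160×10^5/3.000×10^3) = 15.45 mm
L_e = K·L = 2 × 0.894 m = 1.788 m = 1788.0 mm
λ = L_e / r_min = 1788.0 / 15.45 = 116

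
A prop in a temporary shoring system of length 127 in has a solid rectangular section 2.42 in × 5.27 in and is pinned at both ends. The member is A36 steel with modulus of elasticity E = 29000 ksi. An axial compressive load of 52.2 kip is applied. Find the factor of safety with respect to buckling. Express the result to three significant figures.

n ≈ 2.12

Buckling occurs about the weak axis: I_min = h·b³/12 with b = 2.42 in (the shorter side).
I_min = 5.27×2.42³/12 = 6.224 in⁴
Effective length L_e = K·L = 1 × 127 = 127.0 in
P_cr = π²EI / L_e² = π² × 29000×10³ × 6.224 / 127.0² = 1.105×10^5 lb
Factor of safety n = P_cr / P = 110.45 / 52.2 = 2.12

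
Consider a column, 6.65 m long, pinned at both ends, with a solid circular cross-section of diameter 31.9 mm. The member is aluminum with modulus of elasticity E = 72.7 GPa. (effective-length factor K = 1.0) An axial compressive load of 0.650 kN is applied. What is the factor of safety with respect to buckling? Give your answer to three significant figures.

n ≈ 1.27

I = πd⁴/64 = π×31.9⁴/64 = 5.083×10^4 mm⁴
I = 5.083×10^4 mm⁴ = 5.083×10^-8 m⁴
Effective length L_e = K·L = 1 × 6.65 = 6.650 m
P_cr = π²EI / L_e² = π² × 72.7×10⁹ × 5.083×10^-8 / 6.650² = 824.8 N
Factor of safety n = P_cr / P = 0.82475 / 0.650 = 1.27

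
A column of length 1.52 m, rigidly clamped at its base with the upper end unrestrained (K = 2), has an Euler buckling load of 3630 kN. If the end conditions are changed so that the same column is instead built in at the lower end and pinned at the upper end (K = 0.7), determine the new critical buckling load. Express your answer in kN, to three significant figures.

P_cr ∝ 1/K², so P_cr,new = P_cr,old × (K_old/K_new)² = 3630 × (2/0.7)²
= 3630 × 8.163 = 29600 kN

P_cr ≈ 29600 kN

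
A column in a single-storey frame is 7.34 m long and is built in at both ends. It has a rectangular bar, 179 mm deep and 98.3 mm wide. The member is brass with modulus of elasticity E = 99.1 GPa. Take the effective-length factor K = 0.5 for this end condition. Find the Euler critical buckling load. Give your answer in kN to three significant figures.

P_cr ≈ 1030 kN

Buckling occurs about the weak axis: I_min = h·b³/12 with b = 98.3 mm (the shorter side).
I_min = 179×98.3³/12 = 1.417×10^7 mm⁴
I = 1.417×10^7 mm⁴ = 1.417×10^-5 m⁴
Effective length L_e = K·L = 0.5 × 7.34 = 3.670 m
P_cr = π²EI / L_e² = π² × 99.1×10⁹ × 1.417×10^-5 / 3.670² = 1.029×10^6 N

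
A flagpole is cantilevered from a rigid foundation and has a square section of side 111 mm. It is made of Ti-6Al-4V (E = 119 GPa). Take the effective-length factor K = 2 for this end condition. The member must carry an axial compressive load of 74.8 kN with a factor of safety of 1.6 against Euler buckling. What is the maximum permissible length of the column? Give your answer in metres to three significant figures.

L_max ≈ 5.57 m

I = a⁴/12 = 111⁴/12 = 1.265×10^7 mm⁴
I = 1.265×10^-5 m⁴
Required critical load P_cr = n·P = 1.6 × 74.8 = 119.7 kN = 1.197×10^5 N
From P_cr = π²EI/(K·L)²:  L = (1/K)·√(π²EI/P_cr) = (1/2)·√(π²×1.19×10^11×1.265×10^-5/1.197×10^5)
L = 5.57 m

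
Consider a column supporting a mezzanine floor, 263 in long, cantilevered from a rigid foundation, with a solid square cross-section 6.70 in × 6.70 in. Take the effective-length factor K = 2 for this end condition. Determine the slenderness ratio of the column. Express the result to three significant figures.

λ ≈ 272

For a square r = a/√12 = 6.70/√12 = 1.934 in
L_e = K·L = 2 × 263 = 526.0 in
λ = L_e / r_min = 526.00 / 1.934 = 272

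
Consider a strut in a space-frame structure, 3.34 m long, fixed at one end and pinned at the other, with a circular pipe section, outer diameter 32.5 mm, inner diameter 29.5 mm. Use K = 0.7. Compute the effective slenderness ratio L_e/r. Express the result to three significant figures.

λ ≈ 213

d_o = 32.5 mm, d_i = 29.5 mm
I = π(d_o⁴ − d_i⁴)/64 = π(32.5⁴ − 29.50⁴)/64 = 1.759×10^4 mm⁴
A = 146.1 mm²;  r_min = √(I/A) = √(1.759×10^4/146.1) = 10.97 mm
L_e = K·L = 0.7 × 3.34 m = 2.338 m = 2338.0 mm
λ = L_e / r_min = 2338.0 / 10.97 = 213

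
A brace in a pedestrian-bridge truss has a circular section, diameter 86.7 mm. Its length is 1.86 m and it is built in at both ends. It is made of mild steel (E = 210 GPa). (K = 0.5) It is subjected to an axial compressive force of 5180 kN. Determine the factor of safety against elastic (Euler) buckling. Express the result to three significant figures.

I = πd⁴/64 = π×86.7⁴/64 = 2.774×10^6 mm⁴
I = 2.774×10^6 mm⁴ = 2.774×10^-6 m⁴
Effective length L_e = K·L = 0.5 × 1.86 = 0.9300 m
P_cr = π²EI / L_e² = π² × 210×10⁹ × 2.774×10^-6 / 0.9300² = 6.647×10^6 N
Factor of safety n = P_cr / P = 6646.6 / 5180 = 1.28

n ≈ 1.28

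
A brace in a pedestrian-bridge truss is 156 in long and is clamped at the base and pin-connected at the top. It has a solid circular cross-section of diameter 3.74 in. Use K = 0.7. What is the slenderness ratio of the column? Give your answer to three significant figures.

λ ≈ 117

I = πd⁴/64 = π×3.74⁴/64 = 9.604 in⁴
A = 10.99 in²;  r_min = √(I/A) = √(9.604/10.99) = 0.9350 in
L_e = K·L = 0.7 × 156 = 109.2 in
λ = L_e / r_min = 109.20 / 0.9350 = 117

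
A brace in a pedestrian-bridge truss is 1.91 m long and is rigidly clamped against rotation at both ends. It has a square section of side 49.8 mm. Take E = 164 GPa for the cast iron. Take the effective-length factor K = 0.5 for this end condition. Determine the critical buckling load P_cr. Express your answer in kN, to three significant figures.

I = a⁴/12 = 49.8⁴/12 = 5.125×10^5 mm⁴
I = 5.125×10^5 mm⁴ = 5.125×10^-7 m⁴
Effective length L_e = K·L = 0.5 × 1.91 = 0.9550 m
P_cr = π²EI / L_e² = π² × 164×10⁹ × 5.125×10^-7 / 0.9550² = 9.096×10^5 N

P_cr ≈ 910 kN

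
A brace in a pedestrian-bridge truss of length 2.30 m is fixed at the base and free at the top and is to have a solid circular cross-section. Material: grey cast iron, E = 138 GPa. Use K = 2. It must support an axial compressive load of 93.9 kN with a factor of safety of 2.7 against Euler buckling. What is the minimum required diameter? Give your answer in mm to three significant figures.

d ≈ 94.6 mm

Required P_cr = n·P = 2.7 × 93.9 = 253.5 kN
L_e = K·L = 2 × 2.30 = 4.600 m
Required I = P_cr·L_e²/(π²E) = 2.535×10^5 × 4.600² / (π² × 1.38×10^11) = 3.939×10^-6 m⁴
I_req = 3.939×10^6 mm⁴
Solid circle: I = πd⁴/64  ⇒  d = (64I/π)^(1/4) = (64×3.939×10^6/π)^(1/4) = 94.6 mm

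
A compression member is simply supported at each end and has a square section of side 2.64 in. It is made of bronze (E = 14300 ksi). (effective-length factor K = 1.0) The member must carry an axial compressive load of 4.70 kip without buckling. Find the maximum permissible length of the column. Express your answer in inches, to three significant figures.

L_max ≈ 349 in

I = a⁴/12 = 2.64⁴/12 = 4.048 in⁴
At the buckling limit P_cr = P = 4.700×10^3 lb
From P_cr = π²EI/(K·L)²:  L = (1/K)·√(π²EI/P_cr) = (1/1)·√(π²×1.43×10^7×4.048/4.700×10^3)
L = 349 in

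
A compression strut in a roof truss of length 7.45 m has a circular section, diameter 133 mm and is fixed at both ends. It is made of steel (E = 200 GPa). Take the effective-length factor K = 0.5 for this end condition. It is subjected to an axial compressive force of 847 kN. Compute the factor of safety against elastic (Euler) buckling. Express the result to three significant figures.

n ≈ 2.58

I = πd⁴/64 = π×133⁴/64 = 1.536×10^7 mm⁴
I = 1.536×10^7 mm⁴ = 1.536×10^-5 m⁴
Effective length L_e = K·L = 0.5 × 7.45 = 3.725 m
P_cr = π²EI / L_e² = π² × 200×10⁹ × 1.536×10^-5 / 3.725² = 2.185×10^6 N
Factor of safety n = P_cr / P = 2185.0 / 847 = 2.58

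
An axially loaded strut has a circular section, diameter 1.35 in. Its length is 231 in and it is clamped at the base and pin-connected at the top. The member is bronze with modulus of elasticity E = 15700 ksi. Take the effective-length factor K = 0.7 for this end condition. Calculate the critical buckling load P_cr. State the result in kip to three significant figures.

P_cr ≈ 0.966 kip

I = πd⁴/64 = π×1.35⁴/64 = 0.1630 in⁴
Effective length L_e = K·L = 0.7 × 231 = 161.7 in
P_cr = π²EI / L_e² = π² × 15700×10³ × 0.1630 / 161.7² = 966.2 lb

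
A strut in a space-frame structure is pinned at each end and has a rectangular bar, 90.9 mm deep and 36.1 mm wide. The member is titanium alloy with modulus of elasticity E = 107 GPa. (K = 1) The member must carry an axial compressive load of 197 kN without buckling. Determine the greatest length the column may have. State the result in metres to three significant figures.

Buckling occurs about the weak axis: I_min = h·b³/12 with b = 36.1 mm (the shorter side).
I_min = 90.9×36.1³/12 = 3.564×10^5 mm⁴
I = 3.564×10^-7 m⁴
At the buckling limit P_cr = P = 1.970×10^5 N
From P_cr = π²EI/(K·L)²:  L = (1/K)·√(π²EI/P_cr) = (1/1)·√(π²×1.07×10^11×3.564×10^-7/1.970×10^5)
L = 1.38 m

L_max ≈ 1.38 m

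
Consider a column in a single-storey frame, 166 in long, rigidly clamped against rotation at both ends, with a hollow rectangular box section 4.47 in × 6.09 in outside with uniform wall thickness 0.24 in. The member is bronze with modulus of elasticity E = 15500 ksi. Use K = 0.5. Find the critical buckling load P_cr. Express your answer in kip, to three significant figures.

P_cr ≈ 347 kip

Inner dimensions: h_i = 6.09 − 2×0.24 = 5.610 in, b_i = 4.47 − 2×0.24 = 3.990 in
Weak-axis I_min = (h_o·b_o³ − h_i·b_i³)/12 with b_o = 4.47, b_i = 3.990 in (shorter outer/inner sides).
I_min = (6.09×4.47³ − 5.610×3.990³)/12 = 15.63 in⁴
Effective length L_e = K·L = 0.5 × 166 = 83.00 in
P_cr = π²EI / L_e² = π² × 15500×10³ × 15.63 / 83.00² = 3.471×10^5 lb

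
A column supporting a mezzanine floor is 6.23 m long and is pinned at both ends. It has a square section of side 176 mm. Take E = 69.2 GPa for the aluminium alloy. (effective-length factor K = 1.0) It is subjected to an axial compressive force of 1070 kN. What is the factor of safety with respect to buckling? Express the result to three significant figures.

I = a⁴/12 = 176⁴/12 = 7.996×10^7 mm⁴
I = 7.996×10^7 mm⁴ = 7.996×10^-5 m⁴
Effective length L_e = K·L = 1 × 6.23 = 6.230 m
P_cr = π²EI / L_e² = π² × 69.2×10⁹ × 7.996×10^-5 / 6.230² = 1.407×10^6 N
Factor of safety n = P_cr / P = 1407.0 / 1070 = 1.31

n ≈ 1.31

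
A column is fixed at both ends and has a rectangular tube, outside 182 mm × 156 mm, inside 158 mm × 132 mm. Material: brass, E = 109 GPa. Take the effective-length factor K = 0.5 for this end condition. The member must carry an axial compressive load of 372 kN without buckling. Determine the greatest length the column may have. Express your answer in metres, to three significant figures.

Weak-axis I_min = (h_o·b_o³ − h_i·b_i³)/12 with b_o = 156, b_i = 132.0 mm (shorter outer/inner sides).
I_min = (182×156³ − 158.0×132.0³)/12 = 2.730×10^7 mm⁴
I = 2.730×10^-5 m⁴
At the buckling limit P_cr = P = 3.720×10^5 N
From P_cr = π²EI/(K·L)²:  L = (1/K)·√(π²EI/P_cr) = (1/0.5)·√(π²×1.09×10^11×2.730×10^-5/3.720×10^5)
L = 17.8 m

L_max ≈ 17.8 m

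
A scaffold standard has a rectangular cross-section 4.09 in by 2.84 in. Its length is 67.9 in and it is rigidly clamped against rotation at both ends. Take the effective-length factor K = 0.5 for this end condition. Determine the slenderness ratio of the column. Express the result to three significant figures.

λ ≈ 41.4

Buckling occurs about the weak axis: I_min = h·b³/12 with b = 2.84 in (the shorter side).
I_min = 4.09×2.84³/12 = 7.807 in⁴
A = 11.62 in²;  r_min = √(I/A) = √(7.807/11.62) = 0.8198 in
L_e = K·L = 0.5 × 67.9 = 33.95 in
λ = L_e / r_min = 33.950 / 0.8198 = 41.4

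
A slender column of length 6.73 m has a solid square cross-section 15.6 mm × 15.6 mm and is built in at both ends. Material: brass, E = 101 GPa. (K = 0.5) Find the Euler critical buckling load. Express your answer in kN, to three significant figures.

I = a⁴/12 = 15.6⁴/12 = 4.935×10^3 mm⁴
I = 4.935×10^3 mm⁴ = 4.935×10^-9 m⁴
Effective length L_e = K·L = 0.5 × 6.73 = 3.365 m
P_cr = π²EI / L_e² = π² × 101×10⁹ × 4.935×10^-9 / 3.365² = 434.5 N

P_cr ≈ 0.434 kN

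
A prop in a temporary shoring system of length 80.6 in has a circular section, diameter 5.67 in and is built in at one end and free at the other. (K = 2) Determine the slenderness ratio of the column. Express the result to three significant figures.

λ ≈ 114

For a solid circle r = d/4 = 5.67/4 = 1.418 in
L_e = K·L = 2 × 80.6 = 161.2 in
λ = L_e / r_min = 161.20 / 1.418 = 114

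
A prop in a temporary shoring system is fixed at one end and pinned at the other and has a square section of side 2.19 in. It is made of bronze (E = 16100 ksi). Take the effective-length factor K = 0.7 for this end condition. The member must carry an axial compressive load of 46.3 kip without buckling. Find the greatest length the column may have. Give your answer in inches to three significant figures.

I = a⁴/12 = 2.19⁴/12 = 1.917 in⁴
At the buckling limit P_cr = P = 4.630×10^4 lb
From P_cr = π²EI/(K·L)²:  L = (1/K)·√(π²EI/P_cr) = (1/0.7)·√(π²×1.61×10^7×1.917/4.630×10^4)
L = 116 in

L_max ≈ 116 in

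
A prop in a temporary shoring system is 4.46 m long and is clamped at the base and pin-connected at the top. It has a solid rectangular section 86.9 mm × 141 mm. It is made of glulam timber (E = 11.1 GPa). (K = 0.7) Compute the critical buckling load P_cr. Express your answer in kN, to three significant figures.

Buckling occurs about the weak axis: I_min = h·b³/12 with b = 86.9 mm (the shorter side).
I_min = 141×86.9³/12 = 7.711×10^6 mm⁴
I = 7.711×10^6 mm⁴ = 7.711×10^-6 m⁴
Effective length L_e = K·L = 0.7 × 4.46 = 3.122 m
P_cr = π²EI / L_e² = π² × 11.1×10⁹ × 7.711×10^-6 / 3.122² = 8.667×10^4 N

P_cr ≈ 86.7 kN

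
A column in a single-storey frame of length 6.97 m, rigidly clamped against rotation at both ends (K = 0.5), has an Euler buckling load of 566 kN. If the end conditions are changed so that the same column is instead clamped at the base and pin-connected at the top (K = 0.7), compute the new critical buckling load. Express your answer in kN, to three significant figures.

P_cr ≈ 289 kN

P_cr ∝ 1/K², so P_cr,new = P_cr,old × (K_old/K_new)² = 566 × (0.5/0.7)²
= 566 × 0.5102 = 289 kN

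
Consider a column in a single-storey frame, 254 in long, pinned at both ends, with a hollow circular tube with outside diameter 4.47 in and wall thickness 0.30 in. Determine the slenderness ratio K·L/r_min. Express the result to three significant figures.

Inner diameter d_i = 4.47 − 2×0.30 = 3.870 in
I = π(d_o⁴ − d_i⁴)/64 = π(4.47⁴ − 3.870⁴)/64 = 8.587 in⁴
A = 3.930 in²;  r_min = √(I/A) = √(8.587/3.930) = 1.478 in
L_e = K·L = 1 × 254 = 254.0 in
λ = L_e / r_min = 254.00 / 1.478 = 172

λ ≈ 172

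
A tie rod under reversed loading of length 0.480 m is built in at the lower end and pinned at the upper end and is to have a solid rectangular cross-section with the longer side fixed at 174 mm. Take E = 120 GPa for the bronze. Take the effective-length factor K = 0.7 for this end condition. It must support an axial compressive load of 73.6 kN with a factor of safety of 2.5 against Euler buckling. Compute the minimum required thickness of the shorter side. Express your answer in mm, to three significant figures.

Required P_cr = n·P = 2.5 × 73.6 = 184.0 kN
L_e = K·L = 0.7 × 0.480 = 0.3360 m
Required I = P_cr·L_e²/(π²E) = 1.840×10^5 × 0.3360² / (π² × 1.20×10^11) = 1.754×10^-8 m⁴
I_req = 1.754×10^4 mm⁴
Rectangle, weak axis: I_min = h·b³/12 with h = 174 mm fixed  ⇒  b = (12I/h)^(1/3) = 10.7 mm

b ≈ 10.7 mm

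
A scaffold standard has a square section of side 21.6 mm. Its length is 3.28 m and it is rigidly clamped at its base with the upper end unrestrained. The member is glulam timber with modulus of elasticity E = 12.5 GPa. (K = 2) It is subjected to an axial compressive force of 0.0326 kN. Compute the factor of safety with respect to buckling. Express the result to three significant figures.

n ≈ 1.60

I = a⁴/12 = 21.6⁴/12 = 1.814×10^4 mm⁴
I = 1.814×10^4 mm⁴ = 1.814×10^-8 m⁴
Effective length L_e = K·L = 2 × 3.28 = 6.560 m
P_cr = π²EI / L_e² = π² × 12.5×10⁹ × 1.814×10^-8 / 6.560² = 52.00 N
Factor of safety n = P_cr / P = 0.052004 / 0.0326 = 1.60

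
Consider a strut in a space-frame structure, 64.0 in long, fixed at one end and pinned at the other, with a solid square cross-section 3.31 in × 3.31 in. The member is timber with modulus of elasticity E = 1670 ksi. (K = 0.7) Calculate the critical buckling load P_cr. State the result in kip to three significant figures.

I = a⁴/12 = 3.31⁴/12 = 10.00 in⁴
Effective length L_e = K·L = 0.7 × 64.0 = 44.80 in
P_cr = π²EI / L_e² = π² × 1670×10³ × 10.00 / 44.80² = 8.215×10^4 lb

P_cr ≈ 82.1 kip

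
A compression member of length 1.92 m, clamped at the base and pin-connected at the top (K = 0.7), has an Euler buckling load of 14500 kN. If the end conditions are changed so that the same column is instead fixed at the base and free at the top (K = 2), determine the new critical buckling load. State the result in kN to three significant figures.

P_cr ≈ 1780 kN

P_cr ∝ 1/K², so P_cr,new = P_cr,old × (K_old/K_new)² = 14500 × (0.7/2)²
= 14500 × 0.1225 = 1780 kN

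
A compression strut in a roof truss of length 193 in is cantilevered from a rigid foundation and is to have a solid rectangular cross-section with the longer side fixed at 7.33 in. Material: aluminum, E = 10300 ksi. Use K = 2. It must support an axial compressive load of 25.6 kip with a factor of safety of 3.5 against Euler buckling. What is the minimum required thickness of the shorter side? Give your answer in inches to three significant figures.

Required P_cr = n·P = 3.5 × 25.6 = 89.60 kip
L_e = K·L = 2 × 193 = 386.0 in
Required I = P_cr·L_e²/(π²E) = 8.960×10^4 × 386.0² / (π² × 1.03×10^7) = 131.3 in⁴
Rectangle, weak axis: I_min = h·b³/12 with h = 7.33 in fixed  ⇒  b = (12I/h)^(1/3) = 5.99 in

b ≈ 5.99 in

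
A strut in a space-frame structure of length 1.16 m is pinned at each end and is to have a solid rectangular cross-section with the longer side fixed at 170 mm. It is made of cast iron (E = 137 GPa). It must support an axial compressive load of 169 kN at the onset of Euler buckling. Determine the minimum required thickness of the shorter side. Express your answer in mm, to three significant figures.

b ≈ 22.8 mm

L_e = K·L = 1 × 1.16 = 1.160 m
Required I = P_cr·L_e²/(π²E) = 1.690×10^5 × 1.160² / (π² × 1.37×10^11) = 1.682×10^-7 m⁴
I_req = 1.682×10^5 mm⁴
Rectangle, weak axis: I_min = h·b³/12 with h = 170 mm fixed  ⇒  b = (12I/h)^(1/3) = 22.8 mm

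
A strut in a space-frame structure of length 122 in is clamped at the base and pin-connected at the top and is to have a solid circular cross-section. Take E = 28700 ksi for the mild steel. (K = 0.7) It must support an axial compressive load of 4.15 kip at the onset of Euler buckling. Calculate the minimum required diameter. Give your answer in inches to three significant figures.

d ≈ 1.21 in

L_e = K·L = 0.7 × 122 = 85.40 in
Required I = P_cr·L_e²/(π²E) = 4.150×10^3 × 85.40² / (π² × 2.87×10^7) = 0.1069 in⁴
Solid circle: I = πd⁴/64  ⇒  d = (64I/π)^(1/4) = (64×0.1069/π)^(1/4) = 1.21 in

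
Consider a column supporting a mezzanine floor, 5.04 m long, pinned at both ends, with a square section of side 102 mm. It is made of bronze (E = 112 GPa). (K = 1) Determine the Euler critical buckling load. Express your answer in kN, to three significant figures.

I = a⁴/12 = 102⁴/12 = 9.020×10^6 mm⁴
I = 9.020×10^6 mm⁴ = 9.020×10^-6 m⁴
Effective length L_e = K·L = 1 × 5.04 = 5.040 m
P_cr = π²EI / L_e² = π² × 112×10⁹ × 9.020×10^-6 / 5.040² = 3.925×10^5 N

P_cr ≈ 393 kN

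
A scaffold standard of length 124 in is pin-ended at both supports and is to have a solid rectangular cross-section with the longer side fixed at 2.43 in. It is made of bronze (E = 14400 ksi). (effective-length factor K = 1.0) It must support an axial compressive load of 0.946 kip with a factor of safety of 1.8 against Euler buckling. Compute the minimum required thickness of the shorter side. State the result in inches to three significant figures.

b ≈ 0.969 in

Required P_cr = n·P = 1.8 × 0.946 = 1.703 kip
L_e = K·L = 1 × 124 = 124.0 in
Required I = P_cr·L_e²/(π²E) = 1.703×10^3 × 124.0² / (π² × 1.44×10^7) = 0.1842 in⁴
Rectangle, weak axis: I_min = h·b³/12 with h = 2.43 in fixed  ⇒  b = (12I/h)^(1/3) = 0.969 in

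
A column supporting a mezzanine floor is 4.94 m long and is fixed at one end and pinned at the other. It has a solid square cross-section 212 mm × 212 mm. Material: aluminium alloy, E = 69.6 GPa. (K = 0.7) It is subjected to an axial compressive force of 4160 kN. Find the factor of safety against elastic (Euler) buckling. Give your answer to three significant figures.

n ≈ 2.32

I = a⁴/12 = 212⁴/12 = 1.683×10^8 mm⁴
I = 1.683×10^8 mm⁴ = 1.683×10^-4 m⁴
Effective length L_e = K·L = 0.7 × 4.94 = 3.458 m
P_cr = π²EI / L_e² = π² × 69.6×10⁹ × 1.683×10^-4 / 3.458² = 9.670×10^6 N
Factor of safety n = P_cr / P = 9669.9 / 4160 = 2.32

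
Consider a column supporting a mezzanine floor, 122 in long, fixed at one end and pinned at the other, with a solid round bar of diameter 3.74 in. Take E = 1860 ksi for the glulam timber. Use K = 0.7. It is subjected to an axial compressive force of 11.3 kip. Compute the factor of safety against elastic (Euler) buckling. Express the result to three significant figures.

n ≈ 2.14

I = πd⁴/64 = π×3.74⁴/64 = 9.604 in⁴
Effective length L_e = K·L = 0.7 × 122 = 85.40 in
P_cr = π²EI / L_e² = π² × 1860×10³ × 9.604 / 85.40² = 2.417×10^4 lb
Factor of safety n = P_cr / P = 24.174 / 11.3 = 2.14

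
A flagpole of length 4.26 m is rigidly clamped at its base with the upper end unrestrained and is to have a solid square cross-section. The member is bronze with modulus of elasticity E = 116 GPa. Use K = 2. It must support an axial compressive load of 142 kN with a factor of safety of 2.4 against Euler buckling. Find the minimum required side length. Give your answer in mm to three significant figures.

Required P_cr = n·P = 2.4 × 142 = 340.8 kN
L_e = K·L = 2 × 4.26 = 8.520 m
Required I = P_cr·L_e²/(π²E) = 3.408×10^5 × 8.520² / (π² × 1.16×10^11) = 2.161×10^-5 m⁴
I_req = 2.161×10^7 mm⁴
Solid square: I = a⁴/12  ⇒  a = (12I)^(1/4) = (12×2.161×10^7)^(1/4) = 127 mm

a ≈ 127 mm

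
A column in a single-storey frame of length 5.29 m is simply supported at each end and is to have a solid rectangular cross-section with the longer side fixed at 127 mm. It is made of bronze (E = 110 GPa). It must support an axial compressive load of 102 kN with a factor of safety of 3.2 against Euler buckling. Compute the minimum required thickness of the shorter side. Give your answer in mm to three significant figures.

b ≈ 92.6 mm

Required P_cr = n·P = 3.2 × 102 = 326.4 kN
L_e = K·L = 1 × 5.29 = 5.290 m
Required I = P_cr·L_e²/(π²E) = 3.264×10^5 × 5.290² / (π² × 1.10×10^11) = 8.413×10^-6 m⁴
I_req = 8.413×10^6 mm⁴
Rectangle, weak axis: I_min = h·b³/12 with h = 127 mm fixed  ⇒  b = (12I/h)^(1/3) = 92.6 mm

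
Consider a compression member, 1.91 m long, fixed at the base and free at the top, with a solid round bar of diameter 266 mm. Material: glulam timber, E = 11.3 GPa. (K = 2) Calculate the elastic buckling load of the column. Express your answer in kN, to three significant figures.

P_cr ≈ 1880 kN

I = πd⁴/64 = π×266⁴/64 = 2.458×10^8 mm⁴
I = 2.458×10^8 mm⁴ = 2.458×10^-4 m⁴
Effective length L_e = K·L = 2 × 1.91 = 3.820 m
P_cr = π²EI / L_e² = π² × 11.3×10⁹ × 2.458×10^-4 / 3.820² = 1.878×10^6 N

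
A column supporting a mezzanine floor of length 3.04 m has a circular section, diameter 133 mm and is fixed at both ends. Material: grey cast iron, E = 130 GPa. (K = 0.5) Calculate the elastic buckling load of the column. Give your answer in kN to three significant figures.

I = πd⁴/64 = π×133⁴/64 = 1.536×10^7 mm⁴
I = 1.536×10^7 mm⁴ = 1.536×10^-5 m⁴
Effective length L_e = K·L = 0.5 × 3.04 = 1.520 m
P_cr = π²EI / L_e² = π² × 130×10⁹ × 1.536×10^-5 / 1.520² = 8.530×10^6 N

P_cr ≈ 8530 kN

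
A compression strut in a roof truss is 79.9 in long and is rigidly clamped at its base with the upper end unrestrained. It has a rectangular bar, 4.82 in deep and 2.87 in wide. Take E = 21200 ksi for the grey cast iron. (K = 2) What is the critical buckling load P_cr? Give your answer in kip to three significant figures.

P_cr ≈ 77.8 kip

Buckling occurs about the weak axis: I_min = h·b³/12 with b = 2.87 in (the shorter side).
I_min = 4.82×2.87³/12 = 9.495 in⁴
Effective length L_e = K·L = 2 × 79.9 = 159.8 in
P_cr = π²EI / L_e² = π² × 21200×10³ × 9.495 / 159.8² = 7.780×10^4 lb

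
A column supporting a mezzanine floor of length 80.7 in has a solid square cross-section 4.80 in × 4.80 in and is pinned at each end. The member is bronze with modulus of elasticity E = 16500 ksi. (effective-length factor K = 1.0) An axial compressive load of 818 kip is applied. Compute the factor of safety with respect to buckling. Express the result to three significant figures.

I = a⁴/12 = 4.80⁴/12 = 44.24 in⁴
Effective length L_e = K·L = 1 × 80.7 = 80.70 in
P_cr = π²EI / L_e² = π² × 16500×10³ × 44.24 / 80.70² = 1.106×10^6 lb
Factor of safety n = P_cr / P = 1106.2 / 818 = 1.35

n ≈ 1.35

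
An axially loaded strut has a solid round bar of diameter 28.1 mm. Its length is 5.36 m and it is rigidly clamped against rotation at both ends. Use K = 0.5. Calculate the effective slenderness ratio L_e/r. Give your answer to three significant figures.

λ ≈ 381

For a solid circle r = d/4 = 28.1/4 = 7.025 mm
L_e = K·L = 0.5 × 5.36 m = 2.680 m = 2680.0 mm
λ = L_e / r_min = 2680.0 / 7.025 = 381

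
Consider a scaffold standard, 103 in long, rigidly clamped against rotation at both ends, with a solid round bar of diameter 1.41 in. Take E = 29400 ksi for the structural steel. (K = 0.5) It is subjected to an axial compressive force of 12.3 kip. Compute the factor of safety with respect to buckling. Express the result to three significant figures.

n ≈ 1.73

I = πd⁴/64 = π×1.41⁴/64 = 0.1940 in⁴
Effective length L_e = K·L = 0.5 × 103 = 51.50 in
P_cr = π²EI / L_e² = π² × 29400×10³ × 0.1940 / 51.50² = 2.123×10^4 lb
Factor of safety n = P_cr / P = 21.227 / 12.3 = 1.73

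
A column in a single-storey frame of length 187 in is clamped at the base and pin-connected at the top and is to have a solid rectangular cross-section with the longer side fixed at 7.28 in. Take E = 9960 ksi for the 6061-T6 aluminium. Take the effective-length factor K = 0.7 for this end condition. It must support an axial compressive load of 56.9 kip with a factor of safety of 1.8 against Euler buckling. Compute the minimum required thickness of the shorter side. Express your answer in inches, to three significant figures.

Required P_cr = n·P = 1.8 × 56.9 = 102.4 kip
L_e = K·L = 0.7 × 187 = 130.9 in
Required I = P_cr·L_e²/(π²E) = 1.024×10^5 × 130.9² / (π² × 9.96×10^6) = 17.85 in⁴
Rectangle, weak axis: I_min = h·b³/12 with h = 7.28 in fixed  ⇒  b = (12I/h)^(1/3) = 3.09 in

b ≈ 3.09 in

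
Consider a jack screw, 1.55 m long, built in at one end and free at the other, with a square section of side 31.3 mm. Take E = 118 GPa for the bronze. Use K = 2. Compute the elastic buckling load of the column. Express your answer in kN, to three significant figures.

P_cr ≈ 9.69 kN

I = a⁴/12 = 31.3⁴/12 = 7.998×10^4 mm⁴
I = 7.998×10^4 mm⁴ = 7.998×10^-8 m⁴
Effective length L_e = K·L = 2 × 1.55 = 3.100 m
P_cr = π²EI / L_e² = π² × 118×10⁹ × 7.998×10^-8 / 3.100² = 9.693×10^3 N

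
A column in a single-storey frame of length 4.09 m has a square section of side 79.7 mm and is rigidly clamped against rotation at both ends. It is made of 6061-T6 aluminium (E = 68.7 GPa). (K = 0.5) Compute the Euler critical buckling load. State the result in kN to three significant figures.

P_cr ≈ 545 kN

I = a⁴/12 = 79.7⁴/12 = 3.362×10^6 mm⁴
I = 3.362×10^6 mm⁴ = 3.362×10^-6 m⁴
Effective length L_e = K·L = 0.5 × 4.09 = 2.045 m
P_cr = π²EI / L_e² = π² × 68.7×10⁹ × 3.362×10^-6 / 2.045² = 5.452×10^5 N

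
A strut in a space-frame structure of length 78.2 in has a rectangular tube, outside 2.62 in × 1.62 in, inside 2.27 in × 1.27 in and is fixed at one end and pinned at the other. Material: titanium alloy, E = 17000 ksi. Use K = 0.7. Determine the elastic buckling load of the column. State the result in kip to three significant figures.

P_cr ≈ 30.3 kip

Weak-axis I_min = (h_o·b_o³ − h_i·b_i³)/12 with b_o = 1.62, b_i = 1.270 in (shorter outer/inner sides).
I_min = (2.62×1.62³ − 2.270×1.270³)/12 = 0.5408 in⁴
Effective length L_e = K·L = 0.7 × 78.2 = 54.74 in
P_cr = π²EI / L_e² = π² × 17000×10³ × 0.5408 / 54.74² = 3.028×10^4 lb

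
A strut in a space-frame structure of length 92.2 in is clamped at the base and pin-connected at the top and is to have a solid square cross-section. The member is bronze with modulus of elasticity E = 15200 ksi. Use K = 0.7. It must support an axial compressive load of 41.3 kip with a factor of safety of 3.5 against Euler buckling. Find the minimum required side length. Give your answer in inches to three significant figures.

Required P_cr = n·P = 3.5 × 41.3 = 144.5 kip
L_e = K·L = 0.7 × 92.2 = 64.54 in
Required I = P_cr·L_e²/(π²E) = 1.445×10^5 × 64.54² / (π² × 1.52×10^7) = 4.014 in⁴
Solid square: I = a⁴/12  ⇒  a = (12I)^(1/4) = (12×4.014)^(1/4) = 2.63 in

a ≈ 2.63 in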